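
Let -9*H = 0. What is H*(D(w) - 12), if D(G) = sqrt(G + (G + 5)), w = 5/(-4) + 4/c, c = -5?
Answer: 0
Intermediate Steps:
H = 0 (H = -1/9*0 = 0)
w = -41/20 (w = 5/(-4) + 4/(-5) = 5*(-1/4) + 4*(-1/5) = -5/4 - 4/5 = -41/20 ≈ -2.0500)
D(G) = sqrt(5 + 2*G) (D(G) = sqrt(G + (5 + G)) = sqrt(5 + 2*G))
H*(D(w) - 12) = 0*(sqrt(5 + 2*(-41/20)) - 12) = 0*(sqrt(5 - 41/10) - 12) = 0*(sqrt(9/10) - 12) = 0*(3*sqrt(10)/10 - 12) = 0*(-12 + 3*sqrt(10)/10) = 0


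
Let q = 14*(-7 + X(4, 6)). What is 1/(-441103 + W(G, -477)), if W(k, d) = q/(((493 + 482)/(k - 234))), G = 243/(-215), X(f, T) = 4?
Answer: -69875/30821364383 ≈ -2.2671e-6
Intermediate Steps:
G = -243/215 (G = 243*(-1/215) = -243/215 ≈ -1.1302)
q = -42 (q = 14*(-7 + 4) = 14*(-3) = -42)
W(k, d) = 252/25 - 14*k/325 (W(k, d) = -42*(k - 234)/(493 + 482) = -(-252/25 + 14*k/325) = -42*(-6/25 + k/975) = 252/25 - 14*k/325)
1/(-441103 + W(G, -477)) = 1/(-441103 + (252/25 - 14/325*(-243/215))) = 1/(-441103 + (252/25 + 3402/69875)) = 1/(-441103 + 707742/69875) = 1/(-30821364383/69875) = -69875/30821364383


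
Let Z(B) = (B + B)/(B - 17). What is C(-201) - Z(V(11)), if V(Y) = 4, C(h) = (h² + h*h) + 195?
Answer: 1052969/13 ≈ 80998.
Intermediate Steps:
C(h) = 195 + 2*h² (C(h) = (h² + h²) + 195 = 2*h² + 195 = 195 + 2*h²)
Z(B) = 2*B/(-17 + B) (Z(B) = (2*B)/(-17 + B) = 2*B/(-17 + B))
C(-201) - Z(V(11)) = (195 + 2*(-201)²) - 2*4/(-17 + 4) = (195 + 2*40401) - 2*4/(-13) = (195 + 80802) - 2*4*(-1)/13 = 80997 - 1*(-8/13) = 80997 + 8/13 = 1052969/13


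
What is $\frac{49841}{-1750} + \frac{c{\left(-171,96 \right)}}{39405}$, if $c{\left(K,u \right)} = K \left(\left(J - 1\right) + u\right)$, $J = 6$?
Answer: $- \frac{132947257}{4597250} \approx -28.919$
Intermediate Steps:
$c{\left(K,u \right)} = K \left(5 + u\right)$ ($c{\left(K,u \right)} = K \left(\left(6 - 1\right) + u\right) = K \left(5 + u\right)$)
$\frac{49841}{-1750} + \frac{c{\left(-171,96 \right)}}{39405} = \frac{49841}{-1750} + \frac{\left(-171\right) \left(5 + 96\right)}{39405} = 49841 \left(- \frac{1}{1750}\right) + \left(-171\right) 101 \cdot \frac{1}{39405} = - \frac{49841}{1750} - \frac{5757}{13135} = - \frac{132947257}{4597250}$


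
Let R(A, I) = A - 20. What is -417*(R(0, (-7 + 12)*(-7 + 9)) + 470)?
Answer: -187650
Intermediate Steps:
R(A, I) = -20 + A
-417*(R(0, (-7 + 12)*(-7 + 9)) + 470) = -417*((-20 + 0) + 470) = -417*(-20 + 470) = -417*450 = -187650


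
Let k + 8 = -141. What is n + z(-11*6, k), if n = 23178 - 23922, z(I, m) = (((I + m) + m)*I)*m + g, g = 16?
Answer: -3580304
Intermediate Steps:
k = -149 (k = -8 - 141 = -149)
z(I, m) = 16 + I*m*(I + 2*m) (z(I, m) = (((I + m) + m)*I)*m + 16 = ((I + 2*m)*I)*m + 16 = (I*(I + 2*m))*m + 16 = I*m*(I + 2*m) + 16 = 16 + I*m*(I + 2*m))
n = -744
n + z(-11*6, k) = -744 + (16 - 149*(-11*6)² + 2*(-11*6)*(-149)²) = -744 + (16 - 149*(-66)² + 2*(-66)*22201) = -744 + (16 - 149*4356 - 2930532) = -744 + (16 - 649044 - 2930532) = -744 - 3579560 = -3580304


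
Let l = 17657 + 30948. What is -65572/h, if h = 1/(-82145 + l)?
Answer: 2199284880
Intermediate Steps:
l = 48605
h = -1/33540 (h = 1/(-82145 + 48605) = 1/(-33540) = -1/33540 ≈ -2.9815e-5)
-65572/h = -65572/(-1/33540) = -65572*(-33540) = 2199284880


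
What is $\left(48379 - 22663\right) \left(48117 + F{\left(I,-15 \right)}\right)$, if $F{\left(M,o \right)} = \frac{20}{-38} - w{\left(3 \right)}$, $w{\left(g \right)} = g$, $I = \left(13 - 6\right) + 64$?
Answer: $\frac{23508435696}{19} \approx 1.2373 \cdot 10^{9}$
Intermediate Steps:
$I = 71$ ($I = 7 + 64 = 71$)
$F{\left(M,o \right)} = - \frac{67}{19}$ ($F{\left(M,o \right)} = \frac{20}{-38} - 3 = 20 \left(- \frac{1}{38}\right) - 3 = - \frac{10}{19} - 3 = - \frac{67}{19}$)
$\left(48379 - 22663\right) \left(48117 + F{\left(I,-15 \right)}\right) = \left(48379 - 22663\right) \left(48117 - \frac{67}{19}\right) = 25716 \cdot \frac{914156}{19} = \frac{23508435696}{19}$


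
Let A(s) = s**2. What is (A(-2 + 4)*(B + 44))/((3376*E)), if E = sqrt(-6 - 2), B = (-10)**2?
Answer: -9*I*sqrt(2)/211 ≈ -0.060322*I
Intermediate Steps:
B = 100
E = 2*I*sqrt(2) (E = sqrt(-8) = 2*I*sqrt(2) ≈ 2.8284*I)
(A(-2 + 4)*(B + 44))/((3376*E)) = ((-2 + 4)**2*(100 + 44))/((3376*(2*I*sqrt(2)))) = (2**2*144)/((6752*I*sqrt(2))) = (4*144)*(-I*sqrt(2)/13504) = 576*(-I*sqrt(2)/13504) = -9*I*sqrt(2)/211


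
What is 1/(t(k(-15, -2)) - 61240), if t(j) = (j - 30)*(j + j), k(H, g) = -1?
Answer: -1/61178 ≈ -1.6346e-5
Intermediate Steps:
t(j) = 2*j*(-30 + j) (t(j) = (-30 + j)*(2*j) = 2*j*(-30 + j))
1/(t(k(-15, -2)) - 61240) = 1/(2*(-1)*(-30 - 1) - 61240) = 1/(2*(-1)*(-31) - 61240) = 1/(62 - 61240) = 1/(-61178) = -1/61178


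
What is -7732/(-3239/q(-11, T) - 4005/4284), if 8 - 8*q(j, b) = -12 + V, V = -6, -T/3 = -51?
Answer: 47845616/6172841 ≈ 7.7510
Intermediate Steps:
T = 153 (T = -3*(-51) = 153)
q(j, b) = 13/4 (q(j, b) = 1 - (-12 - 6)/8 = 1 - ⅛*(-18) = 1 + 9/4 = 13/4)
-7732/(-3239/q(-11, T) - 4005/4284) = -7732/(-3239/13/4 - 4005/4284) = -7732/(-3239*4/13 - 4005*1/4284) = -7732/(-12956/13 - 445/476) = -7732/(-6172841/6188) = -7732*(-6188/6172841) = 47845616/6172841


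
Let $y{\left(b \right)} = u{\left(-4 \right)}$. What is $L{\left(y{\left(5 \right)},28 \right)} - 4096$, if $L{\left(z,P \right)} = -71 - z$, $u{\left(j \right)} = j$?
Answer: $-4163$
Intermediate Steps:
$y{\left(b \right)} = -4$
$L{\left(y{\left(5 \right)},28 \right)} - 4096 = \left(-71 - -4\right) - 4096 = \left(-71 + 4\right) - 4096 = -67 - 4096 = -4163$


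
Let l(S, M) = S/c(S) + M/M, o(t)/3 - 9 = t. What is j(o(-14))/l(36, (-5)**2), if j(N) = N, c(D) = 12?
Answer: -15/4 ≈ -3.7500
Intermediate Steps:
o(t) = 27 + 3*t
l(S, M) = 1 + S/12 (l(S, M) = S/12 + M/M = S*(1/12) + 1 = S/12 + 1 = 1 + S/12)
j(o(-14))/l(36, (-5)**2) = (27 + 3*(-14))/(1 + (1/12)*36) = (27 - 42)/(1 + 3) = -15/4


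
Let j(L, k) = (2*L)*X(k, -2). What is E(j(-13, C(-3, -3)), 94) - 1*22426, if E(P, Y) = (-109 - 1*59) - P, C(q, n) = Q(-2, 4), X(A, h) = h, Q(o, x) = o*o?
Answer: -22646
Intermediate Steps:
Q(o, x) = o**2
C(q, n) = 4 (C(q, n) = (-2)**2 = 4)
j(L, k) = -4*L (j(L, k) = (2*L)*(-2) = -4*L)
E(P, Y) = -168 - P (E(P, Y) = (-109 - 59) - P = -168 - P)
E(j(-13, C(-3, -3)), 94) - 1*22426 = (-168 - (-4)*(-13)) - 1*22426 = (-168 - 1*52) - 22426 = (-168 - 52) - 22426 = -220 - 22426 = -22646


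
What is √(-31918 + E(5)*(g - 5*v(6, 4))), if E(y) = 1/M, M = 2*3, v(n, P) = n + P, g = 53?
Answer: I*√127670/2 ≈ 178.65*I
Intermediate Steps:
v(n, P) = P + n
M = 6
E(y) = ⅙ (E(y) = 1/6 = ⅙)
√(-31918 + E(5)*(g - 5*v(6, 4))) = √(-31918 + (53 - 5*(4 + 6))/6) = √(-31918 + (53 - 5*10)/6) = √(-31918 + (53 - 50)/6) = √(-31918 + (⅙)*3) = √(-31918 + ½) = √(-63835/2) = I*√127670/2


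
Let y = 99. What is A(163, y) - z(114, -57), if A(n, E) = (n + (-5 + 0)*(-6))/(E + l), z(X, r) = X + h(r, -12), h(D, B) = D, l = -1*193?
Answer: -5551/94 ≈ -59.053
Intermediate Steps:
l = -193
z(X, r) = X + r
A(n, E) = (30 + n)/(-193 + E) (A(n, E) = (n + (-5 + 0)*(-6))/(E - 193) = (n - 5*(-6))/(-193 + E) = (n + 30)/(-193 + E) = (30 + n)/(-193 + E))
A(163, y) - z(114, -57) = (30 + 163)/(-193 + 99) - (114 - 57) = 193/(-94) - 1*57 = -1/94*193 - 57 = -193/94 - 57 = -5551/94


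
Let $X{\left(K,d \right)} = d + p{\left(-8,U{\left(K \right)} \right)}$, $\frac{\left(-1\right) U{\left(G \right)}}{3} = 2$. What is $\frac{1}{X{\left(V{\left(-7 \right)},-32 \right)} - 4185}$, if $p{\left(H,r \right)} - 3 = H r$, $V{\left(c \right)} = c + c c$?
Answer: $- \frac{1}{4166} \approx -0.00024004$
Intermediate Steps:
$V{\left(c \right)} = c + c^{2}$
$U{\left(G \right)} = -6$ ($U{\left(G \right)} = \left(-3\right) 2 = -6$)
$p{\left(H,r \right)} = 3 + H r$
$X{\left(K,d \right)} = 51 + d$ ($X{\left(K,d \right)} = d + \left(3 - -48\right) = d + \left(3 + 48\right) = d + 51 = 51 + d$)
$\frac{1}{X{\left(V{\left(-7 \right)},-32 \right)} - 4185} = \frac{1}{\left(51 - 32\right) - 4185} = \frac{1}{19 - 4185} = \frac{1}{-4166} = - \frac{1}{4166}$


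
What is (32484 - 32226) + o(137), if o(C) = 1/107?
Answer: 27607/107 ≈ 258.01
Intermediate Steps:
o(C) = 1/107
(32484 - 32226) + o(137) = (32484 - 32226) + 1/107 = 258 + 1/107 = 27607/107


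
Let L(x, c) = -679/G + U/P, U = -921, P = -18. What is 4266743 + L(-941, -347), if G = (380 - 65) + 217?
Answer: 972828779/228 ≈ 4.2668e+6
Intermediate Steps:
G = 532 (G = 315 + 217 = 532)
L(x, c) = 11375/228 (L(x, c) = -679/532 - 921/(-18) = -679*1/532 - 921*(-1/18) = -97/76 + 307/6 = 11375/228)
4266743 + L(-941, -347) = 4266743 + 11375/228 = 972828779/228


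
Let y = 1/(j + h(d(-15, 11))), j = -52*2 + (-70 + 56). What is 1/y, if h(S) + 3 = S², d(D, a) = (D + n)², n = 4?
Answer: 14520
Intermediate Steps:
d(D, a) = (4 + D)² (d(D, a) = (D + 4)² = (4 + D)²)
j = -118 (j = -104 - 14 = -118)
h(S) = -3 + S²
y = 1/14520 (y = 1/(-118 + (-3 + ((4 - 15)²)²)) = 1/(-118 + (-3 + ((-11)²)²)) = 1/(-118 + (-3 + 121²)) = 1/(-118 + (-3 + 14641)) = 1/(-118 + 14638) = 1/14520 ≈ 6.8870e-5)
1/y = 1/(1/14520) = 14520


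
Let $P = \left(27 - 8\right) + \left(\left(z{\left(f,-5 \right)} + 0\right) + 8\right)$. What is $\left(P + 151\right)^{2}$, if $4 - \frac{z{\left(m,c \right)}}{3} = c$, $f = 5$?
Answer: $42025$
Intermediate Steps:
$z{\left(m,c \right)} = 12 - 3 c$
$P = 54$ ($P = \left(27 - 8\right) + \left(\left(\left(12 - -15\right) + 0\right) + 8\right) = 19 + \left(\left(\left(12 + 15\right) + 0\right) + 8\right) = 19 + \left(\left(27 + 0\right) + 8\right) = 19 + \left(27 + 8\right) = 19 + 35 = 54$)
$\left(P + 151\right)^{2} = \left(54 + 151\right)^{2} = 205^{2} = 42025$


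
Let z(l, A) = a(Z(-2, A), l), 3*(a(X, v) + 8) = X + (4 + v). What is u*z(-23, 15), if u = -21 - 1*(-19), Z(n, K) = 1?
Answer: 28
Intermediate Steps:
a(X, v) = -20/3 + X/3 + v/3 (a(X, v) = -8 + (X + (4 + v))/3 = -8 + (4 + X + v)/3 = -8 + (4/3 + X/3 + v/3) = -20/3 + X/3 + v/3)
z(l, A) = -19/3 + l/3 (z(l, A) = -20/3 + (1/3)*1 + l/3 = -20/3 + 1/3 + l/3 = -19/3 + l/3)
u = -2 (u = -21 + 19 = -2)
u*z(-23, 15) = -2*(-19/3 + (1/3)*(-23)) = -2*(-19/3 - 23/3) = -2*(-14) = 28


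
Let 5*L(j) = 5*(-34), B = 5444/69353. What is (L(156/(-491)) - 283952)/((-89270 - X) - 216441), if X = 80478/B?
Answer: 773009892/3622840709 ≈ 0.21337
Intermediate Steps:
B = 5444/69353 (B = 5444*(1/69353) = 5444/69353 ≈ 0.078497)
X = 2790695367/2722 (X = 80478/(5444/69353) = 80478*(69353/5444) = 2790695367/2722 ≈ 1.0252e+6)
L(j) = -34 (L(j) = (5*(-34))/5 = (1/5)*(-170) = -34)
(L(156/(-491)) - 283952)/((-89270 - X) - 216441) = (-34 - 283952)/((-89270 - 1*2790695367/2722) - 216441) = -283986/((-89270 - 2790695367/2722) - 216441) = -283986/(-3033688307/2722 - 216441) = -283986/(-3622840709/2722) = -283986*(-2722/3622840709) = 773009892/3622840709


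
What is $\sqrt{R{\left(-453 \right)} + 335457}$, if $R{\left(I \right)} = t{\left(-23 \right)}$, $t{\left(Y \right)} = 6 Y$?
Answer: $\sqrt{335319} \approx 579.07$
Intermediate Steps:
$R{\left(I \right)} = -138$ ($R{\left(I \right)} = 6 \left(-23\right) = -138$)
$\sqrt{R{\left(-453 \right)} + 335457} = \sqrt{-138 + 335457} = \sqrt{335319}$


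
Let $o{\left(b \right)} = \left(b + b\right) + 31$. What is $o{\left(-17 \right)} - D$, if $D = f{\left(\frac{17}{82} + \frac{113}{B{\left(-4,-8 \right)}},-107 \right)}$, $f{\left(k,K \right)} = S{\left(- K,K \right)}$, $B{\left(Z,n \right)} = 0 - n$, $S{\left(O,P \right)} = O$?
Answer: $-110$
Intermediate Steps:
$B{\left(Z,n \right)} = - n$
$f{\left(k,K \right)} = - K$
$o{\left(b \right)} = 31 + 2 b$ ($o{\left(b \right)} = 2 b + 31 = 31 + 2 b$)
$D = 107$ ($D = \left(-1\right) \left(-107\right) = 107$)
$o{\left(-17 \right)} - D = \left(31 + 2 \left(-17\right)\right) - 107 = \left(31 - 34\right) - 107 = -3 - 107 = -110$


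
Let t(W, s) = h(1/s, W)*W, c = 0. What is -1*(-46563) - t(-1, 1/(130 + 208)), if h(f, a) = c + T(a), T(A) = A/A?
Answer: 46564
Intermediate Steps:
T(A) = 1
h(f, a) = 1 (h(f, a) = 0 + 1 = 1)
t(W, s) = W (t(W, s) = 1*W = W)
-1*(-46563) - t(-1, 1/(130 + 208)) = -1*(-46563) - 1*(-1) = 46563 + 1 = 46564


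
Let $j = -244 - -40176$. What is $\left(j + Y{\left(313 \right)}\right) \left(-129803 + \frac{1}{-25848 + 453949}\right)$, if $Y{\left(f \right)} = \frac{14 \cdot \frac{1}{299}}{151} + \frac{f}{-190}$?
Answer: $- \frac{9517126941923133614093}{1836191544655} \approx -5.1831 \cdot 10^{9}$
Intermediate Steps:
$Y{\left(f \right)} = \frac{14}{45149} - \frac{f}{190}$ ($Y{\left(f \right)} = 14 \cdot \frac{1}{299} \cdot \frac{1}{151} + f \left(- \frac{1}{190}\right) = \frac{14}{299} \cdot \frac{1}{151} - \frac{f}{190} = \frac{14}{45149} - \frac{f}{190}$)
$j = 39932$ ($j = -244 + 40176 = 39932$)
$\left(j + Y{\left(313 \right)}\right) \left(-129803 + \frac{1}{-25848 + 453949}\right) = \left(39932 + \left(\frac{14}{45149} - \frac{313}{190}\right)\right) \left(-129803 + \frac{1}{-25848 + 453949}\right) = \left(39932 + \left(\frac{14}{45149} - \frac{313}{190}\right)\right) \left(-129803 + \frac{1}{428101}\right) = \left(39932 - \frac{14128977}{8578310}\right) \left(-129803 + \frac{1}{428101}\right) = \frac{342534945943}{8578310} \left(- \frac{55568794102}{428101}\right) = - \frac{9517126941923133614093}{1836191544655}$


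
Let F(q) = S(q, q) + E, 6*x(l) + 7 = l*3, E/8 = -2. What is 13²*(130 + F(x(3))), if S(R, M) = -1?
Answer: 19097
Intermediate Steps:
E = -16 (E = 8*(-2) = -16)
x(l) = -7/6 + l/2 (x(l) = -7/6 + (l*3)/6 = -7/6 + (3*l)/6 = -7/6 + l/2)
F(q) = -17 (F(q) = -1 - 16 = -17)
13²*(130 + F(x(3))) = 13²*(130 - 17) = 169*113 = 19097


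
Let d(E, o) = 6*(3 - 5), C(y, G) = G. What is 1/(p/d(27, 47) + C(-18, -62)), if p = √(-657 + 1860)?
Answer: -2976/184111 + 4*√1203/184111 ≈ -0.015411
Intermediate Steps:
p = √1203 ≈ 34.684
d(E, o) = -12 (d(E, o) = 6*(-2) = -12)
1/(p/d(27, 47) + C(-18, -62)) = 1/(√1203/(-12) - 62) = 1/(√1203*(-1/12) - 62) = 1/(-√1203/12 - 62) = 1/(-62 - √1203/12)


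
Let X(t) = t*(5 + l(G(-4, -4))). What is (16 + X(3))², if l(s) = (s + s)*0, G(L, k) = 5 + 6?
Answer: 961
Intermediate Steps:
G(L, k) = 11
l(s) = 0 (l(s) = (2*s)*0 = 0)
X(t) = 5*t (X(t) = t*(5 + 0) = t*5 = 5*t)
(16 + X(3))² = (16 + 5*3)² = (16 + 15)² = 31² = 961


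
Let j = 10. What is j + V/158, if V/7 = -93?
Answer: 929/158 ≈ 5.8797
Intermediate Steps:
V = -651 (V = 7*(-93) = -651)
j + V/158 = 10 - 651/158 = 929/158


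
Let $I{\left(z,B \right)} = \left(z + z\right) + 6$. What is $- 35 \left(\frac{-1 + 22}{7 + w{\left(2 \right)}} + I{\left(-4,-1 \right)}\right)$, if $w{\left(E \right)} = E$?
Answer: $- \frac{35}{3} \approx -11.667$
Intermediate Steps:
$I{\left(z,B \right)} = 6 + 2 z$ ($I{\left(z,B \right)} = 2 z + 6 = 6 + 2 z$)
$- 35 \left(\frac{-1 + 22}{7 + w{\left(2 \right)}} + I{\left(-4,-1 \right)}\right) = - 35 \left(\frac{-1 + 22}{7 + 2} + \left(6 + 2 \left(-4\right)\right)\right) = - 35 \left(\frac{21}{9} + \left(6 - 8\right)\right) = - 35 \left(21 \cdot \frac{1}{9} - 2\right) = - 35 \left(\frac{7}{3} - 2\right) = \left(-35\right) \frac{1}{3} = - \frac{35}{3}$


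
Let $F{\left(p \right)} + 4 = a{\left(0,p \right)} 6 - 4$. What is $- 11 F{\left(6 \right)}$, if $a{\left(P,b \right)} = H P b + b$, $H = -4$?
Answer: $-308$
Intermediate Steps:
$a{\left(P,b \right)} = b - 4 P b$ ($a{\left(P,b \right)} = - 4 P b + b = b - 4 P b$)
$F{\left(p \right)} = -8 + 6 p$ ($F{\left(p \right)} = -4 + \left(p \left(1 - 0\right) 6 - 4\right) = -4 + \left(p \left(1 + 0\right) 6 - 4\right) = -4 + \left(p 1 \cdot 6 - 4\right) = -4 + \left(p 6 - 4\right) = -4 + \left(6 p - 4\right) = -4 + \left(-4 + 6 p\right) = -8 + 6 p$)
$- 11 F{\left(6 \right)} = - 11 \left(-8 + 6 \cdot 6\right) = - 11 \left(-8 + 36\right) = \left(-11\right) 28 = -308$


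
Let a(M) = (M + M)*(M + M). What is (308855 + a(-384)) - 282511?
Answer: 616168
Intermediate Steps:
a(M) = 4*M² (a(M) = (2*M)*(2*M) = 4*M²)
(308855 + a(-384)) - 282511 = (308855 + 4*(-384)²) - 282511 = (308855 + 4*147456) - 282511 = (308855 + 589824) - 282511 = 898679 - 282511 = 616168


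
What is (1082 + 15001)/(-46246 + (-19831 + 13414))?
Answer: -16083/52663 ≈ -0.30539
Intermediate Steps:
(1082 + 15001)/(-46246 + (-19831 + 13414)) = 16083/(-46246 - 6417) = 16083/(-52663) = 16083*(-1/52663) = -16083/52663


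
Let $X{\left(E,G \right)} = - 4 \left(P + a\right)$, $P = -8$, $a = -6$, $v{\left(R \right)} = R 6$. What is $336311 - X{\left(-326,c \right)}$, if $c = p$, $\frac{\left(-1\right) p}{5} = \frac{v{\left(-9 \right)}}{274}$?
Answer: $336255$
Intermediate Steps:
$v{\left(R \right)} = 6 R$
$p = \frac{135}{137}$ ($p = - 5 \frac{6 \left(-9\right)}{274} = - 5 \left(\left(-54\right) \frac{1}{274}\right) = \left(-5\right) \left(- \frac{27}{137}\right) = \frac{135}{137} \approx 0.9854$)
$c = \frac{135}{137} \approx 0.9854$
$X{\left(E,G \right)} = 56$ ($X{\left(E,G \right)} = - 4 \left(-8 - 6\right) = \left(-4\right) \left(-14\right) = 56$)
$336311 - X{\left(-326,c \right)} = 336311 - 56 = 336255$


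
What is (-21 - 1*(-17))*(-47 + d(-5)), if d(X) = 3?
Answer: 176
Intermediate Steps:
(-21 - 1*(-17))*(-47 + d(-5)) = (-21 - 1*(-17))*(-47 + 3) = (-21 + 17)*(-44) = -4*(-44) = 176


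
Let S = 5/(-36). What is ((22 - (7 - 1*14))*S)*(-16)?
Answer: 580/9 ≈ 64.444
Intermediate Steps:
S = -5/36 (S = 5*(-1/36) = -5/36 ≈ -0.13889)
((22 - (7 - 1*14))*S)*(-16) = ((22 - (7 - 1*14))*(-5/36))*(-16) = ((22 - (7 - 14))*(-5/36))*(-16) = ((22 - 1*(-7))*(-5/36))*(-16) = ((22 + 7)*(-5/36))*(-16) = (29*(-5/36))*(-16) = -145/36*(-16) = 580/9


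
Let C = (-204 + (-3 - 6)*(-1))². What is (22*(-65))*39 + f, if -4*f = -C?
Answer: -185055/4 ≈ -46264.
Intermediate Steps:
C = 38025 (C = (-204 - 9*(-1))² = (-204 + 9)² = (-195)² = 38025)
f = 38025/4 (f = -(-1)*38025/4 = -¼*(-38025) = 38025/4 ≈ 9506.3)
(22*(-65))*39 + f = (22*(-65))*39 + 38025/4 = -1430*39 + 38025/4 = -55770 + 38025/4 = -185055/4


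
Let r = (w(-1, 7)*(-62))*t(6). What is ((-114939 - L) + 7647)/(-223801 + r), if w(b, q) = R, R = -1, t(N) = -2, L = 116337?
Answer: 223629/223925 ≈ 0.99868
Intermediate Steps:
w(b, q) = -1
r = -124 (r = -1*(-62)*(-2) = 62*(-2) = -124)
((-114939 - L) + 7647)/(-223801 + r) = ((-114939 - 1*116337) + 7647)/(-223801 - 124) = ((-114939 - 116337) + 7647)/(-223925) = (-231276 + 7647)*(-1/223925) = -223629*(-1/223925) = 223629/223925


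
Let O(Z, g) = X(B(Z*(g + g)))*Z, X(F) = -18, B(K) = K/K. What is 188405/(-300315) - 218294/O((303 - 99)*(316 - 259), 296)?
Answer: 870768083/2095237692 ≈ 0.41559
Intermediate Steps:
B(K) = 1
O(Z, g) = -18*Z
188405/(-300315) - 218294/O((303 - 99)*(316 - 259), 296) = 188405/(-300315) - 218294*(-1/(18*(303 - 99)*(316 - 259))) = 188405*(-1/300315) - 218294/((-3672*57)) = -37681/60063 - 218294/((-18*11628)) = -37681/60063 - 218294/(-209304) = -37681/60063 - 218294*(-1/209304) = -37681/60063 + 109147/104652 = 870768083/2095237692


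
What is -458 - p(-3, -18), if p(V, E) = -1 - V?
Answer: -460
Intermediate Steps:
-458 - p(-3, -18) = -458 - (-1 - 1*(-3)) = -458 - (-1 + 3) = -458 - 1*2 = -458 - 2 = -460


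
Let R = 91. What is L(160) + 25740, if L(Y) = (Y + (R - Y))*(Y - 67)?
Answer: 34203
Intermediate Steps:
L(Y) = -6097 + 91*Y (L(Y) = (Y + (91 - Y))*(Y - 67) = 91*(-67 + Y) = -6097 + 91*Y)
L(160) + 25740 = (-6097 + 91*160) + 25740 = (-6097 + 14560) + 25740 = 8463 + 25740 = 34203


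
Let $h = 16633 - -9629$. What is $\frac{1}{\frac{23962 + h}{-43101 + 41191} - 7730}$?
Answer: $- \frac{955}{7407262} \approx -0.00012893$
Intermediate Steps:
$h = 26262$ ($h = 16633 + 9629 = 26262$)
$\frac{1}{\frac{23962 + h}{-43101 + 41191} - 7730} = \frac{1}{\frac{23962 + 26262}{-43101 + 41191} - 7730} = \frac{1}{\frac{50224}{-1910} - 7730} = \frac{1}{50224 \left(- \frac{1}{1910}\right) - 7730} = \frac{1}{- \frac{25112}{955} - 7730} = \frac{1}{- \frac{7407262}{955}} = - \frac{955}{7407262}$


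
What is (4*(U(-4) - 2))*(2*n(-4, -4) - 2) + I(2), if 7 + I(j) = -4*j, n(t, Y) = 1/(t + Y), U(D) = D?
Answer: 39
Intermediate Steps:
n(t, Y) = 1/(Y + t)
I(j) = -7 - 4*j
(4*(U(-4) - 2))*(2*n(-4, -4) - 2) + I(2) = (4*(-4 - 2))*(2/(-4 - 4) - 2) + (-7 - 4*2) = (4*(-6))*(2/(-8) - 2) + (-7 - 8) = -24*(2*(-⅛) - 2) - 15 = -24*(-¼ - 2) - 15 = -24*(-9/4) - 15 = 54 - 15 = 39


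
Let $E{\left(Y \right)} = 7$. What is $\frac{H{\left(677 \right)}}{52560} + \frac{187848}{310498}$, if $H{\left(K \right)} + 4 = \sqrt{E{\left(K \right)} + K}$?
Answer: $\frac{1234006111}{2039971860} + \frac{\sqrt{19}}{8760} \approx 0.60541$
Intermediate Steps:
$H{\left(K \right)} = -4 + \sqrt{7 + K}$
$\frac{H{\left(677 \right)}}{52560} + \frac{187848}{310498} = \frac{-4 + \sqrt{7 + 677}}{52560} + \frac{187848}{310498} = \left(-4 + \sqrt{684}\right) \frac{1}{52560} + 187848 \cdot \frac{1}{310498} = \left(-4 + 6 \sqrt{19}\right) \frac{1}{52560} + \frac{93924}{155249} = \left(- \frac{1}{13140} + \frac{\sqrt{19}}{8760}\right) + \frac{93924}{155249} = \frac{1234006111}{2039971860} + \frac{\sqrt{19}}{8760}$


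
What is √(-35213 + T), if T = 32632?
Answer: I*√2581 ≈ 50.804*I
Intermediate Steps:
√(-35213 + T) = √(-35213 + 32632) = √(-2581) = I*√2581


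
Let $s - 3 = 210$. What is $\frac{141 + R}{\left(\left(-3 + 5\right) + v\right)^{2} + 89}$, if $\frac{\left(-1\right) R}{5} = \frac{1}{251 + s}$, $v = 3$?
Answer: $\frac{65419}{52896} \approx 1.2367$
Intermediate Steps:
$s = 213$ ($s = 3 + 210 = 213$)
$R = - \frac{5}{464}$ ($R = - \frac{5}{251 + 213} = - \frac{5}{464} \approx -0.010776$)
$\frac{141 + R}{\left(\left(-3 + 5\right) + v\right)^{2} + 89} = \frac{141 - \frac{5}{464}}{\left(\left(-3 + 5\right) + 3\right)^{2} + 89} = \frac{65419}{464 \left(\left(2 + 3\right)^{2} + 89\right)} = \frac{65419}{464 \left(5^{2} + 89\right)} = \frac{65419}{464 \left(25 + 89\right)} = \frac{65419}{464 \cdot 114} = \frac{65419}{464} \cdot \frac{1}{114} = \frac{65419}{52896}$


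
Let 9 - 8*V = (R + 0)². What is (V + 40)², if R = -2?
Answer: 105625/64 ≈ 1650.4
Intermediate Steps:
V = 5/8 (V = 9/8 - (-2 + 0)²/8 = 9/8 - ⅛*(-2)² = 9/8 - ⅛*4 = 9/8 - ½ = 5/8 ≈ 0.62500)
(V + 40)² = (5/8 + 40)² = (325/8)² = 105625/64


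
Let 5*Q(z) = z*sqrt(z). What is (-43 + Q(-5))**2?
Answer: (43 + I*sqrt(5))**2 ≈ 1844.0 + 192.3*I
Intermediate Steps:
Q(z) = z**(3/2)/5 (Q(z) = (z*sqrt(z))/5 = z**(3/2)/5)
(-43 + Q(-5))**2 = (-43 + (-5)**(3/2)/5)**2 = (-43 + (-5*I*sqrt(5))/5)**2 = (-43 - I*sqrt(5))**2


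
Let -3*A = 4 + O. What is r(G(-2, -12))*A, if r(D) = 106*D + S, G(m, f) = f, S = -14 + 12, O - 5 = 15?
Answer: 10192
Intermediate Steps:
O = 20 (O = 5 + 15 = 20)
S = -2
r(D) = -2 + 106*D (r(D) = 106*D - 2 = -2 + 106*D)
A = -8 (A = -(4 + 20)/3 = -1/3*24 = -8)
r(G(-2, -12))*A = (-2 + 106*(-12))*(-8) = (-2 - 1272)*(-8) = -1274*(-8) = 10192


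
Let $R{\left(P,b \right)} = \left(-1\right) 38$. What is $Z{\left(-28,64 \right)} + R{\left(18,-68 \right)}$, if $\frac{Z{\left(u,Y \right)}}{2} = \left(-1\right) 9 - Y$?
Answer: $-184$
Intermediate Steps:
$R{\left(P,b \right)} = -38$
$Z{\left(u,Y \right)} = -18 - 2 Y$ ($Z{\left(u,Y \right)} = 2 \left(\left(-1\right) 9 - Y\right) = 2 \left(-9 - Y\right) = -18 - 2 Y$)
$Z{\left(-28,64 \right)} + R{\left(18,-68 \right)} = \left(-18 - 128\right) - 38 = -146 - 38 = -184$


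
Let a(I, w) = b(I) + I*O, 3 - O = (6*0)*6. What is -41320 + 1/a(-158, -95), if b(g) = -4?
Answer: -19750961/478 ≈ -41320.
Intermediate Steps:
O = 3 (O = 3 - 6*0*6 = 3 - 0*6 = 3 - 1*0 = 3 + 0 = 3)
a(I, w) = -4 + 3*I (a(I, w) = -4 + I*3 = -4 + 3*I)
-41320 + 1/a(-158, -95) = -41320 + 1/(-4 + 3*(-158)) = -41320 + 1/(-4 - 474) = -41320 + 1/(-478) = -41320 - 1/478 = -19750961/478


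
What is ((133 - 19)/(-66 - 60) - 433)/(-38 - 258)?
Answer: 1139/777 ≈ 1.4659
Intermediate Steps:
((133 - 19)/(-66 - 60) - 433)/(-38 - 258) = (114/(-126) - 433)/(-296) = (114*(-1/126) - 433)*(-1/296) = (-19/21 - 433)*(-1/296) = -9112/21*(-1/296) = 1139/777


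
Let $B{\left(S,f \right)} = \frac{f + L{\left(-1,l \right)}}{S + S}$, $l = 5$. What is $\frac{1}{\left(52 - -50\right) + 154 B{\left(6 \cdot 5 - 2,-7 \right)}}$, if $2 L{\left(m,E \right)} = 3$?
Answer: $\frac{8}{695} \approx 0.011511$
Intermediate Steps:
$L{\left(m,E \right)} = \frac{3}{2}$ ($L{\left(m,E \right)} = \frac{1}{2} \cdot 3 = \frac{3}{2}$)
$B{\left(S,f \right)} = \frac{\frac{3}{2} + f}{2 S}$ ($B{\left(S,f \right)} = \frac{f + \frac{3}{2}}{S + S} = \frac{\frac{3}{2} + f}{2 S}$)
$\frac{1}{\left(52 - -50\right) + 154 B{\left(6 \cdot 5 - 2,-7 \right)}} = \frac{1}{\left(52 - -50\right) + 154 \frac{3 + 2 \left(-7\right)}{4 \left(6 \cdot 5 - 2\right)}} = \frac{1}{\left(52 + 50\right) + 154 \frac{3 - 14}{4 \left(30 - 2\right)}} = \frac{1}{102 + 154 \cdot \frac{1}{4} \cdot \frac{1}{28} \left(-11\right)} = \frac{1}{102 + 154 \left(- \frac{11}{112}\right)} = \frac{1}{102 - \frac{121}{8}} = \frac{1}{\frac{695}{8}} = \frac{8}{695}$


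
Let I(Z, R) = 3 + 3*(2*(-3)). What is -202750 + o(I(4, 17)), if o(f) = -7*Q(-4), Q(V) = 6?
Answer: -202792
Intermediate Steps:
I(Z, R) = -15 (I(Z, R) = 3 + 3*(-6) = 3 - 18 = -15)
o(f) = -42 (o(f) = -7*6 = -42)
-202750 + o(I(4, 17)) = -202750 - 42 = -202792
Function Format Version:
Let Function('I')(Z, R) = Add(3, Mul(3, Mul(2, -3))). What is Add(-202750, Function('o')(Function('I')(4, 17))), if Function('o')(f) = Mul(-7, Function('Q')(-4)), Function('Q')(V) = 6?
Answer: -202792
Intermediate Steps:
Function('I')(Z, R) = -15 (Function('I')(Z, R) = Add(3, Mul(3, -6)) = Add(3, -18) = -15)
Function('o')(f) = -42 (Function('o')(f) = Mul(-7, 6) = -42)
Add(-202750, Function('o')(Function('I')(4, 17))) = Add(-202750, -42) = -202792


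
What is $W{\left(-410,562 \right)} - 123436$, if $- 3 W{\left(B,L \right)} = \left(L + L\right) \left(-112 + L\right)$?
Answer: $-292036$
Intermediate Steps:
$W{\left(B,L \right)} = - \frac{2 L \left(-112 + L\right)}{3}$ ($W{\left(B,L \right)} = - \frac{\left(L + L\right) \left(-112 + L\right)}{3} = - \frac{2 L \left(-112 + L\right)}{3}$)
$W{\left(-410,562 \right)} - 123436 = \frac{2}{3} \cdot 562 \left(112 - 562\right) - 123436 = \frac{2}{3} \cdot 562 \left(-450\right) - 123436 = -168600 - 123436 = -292036$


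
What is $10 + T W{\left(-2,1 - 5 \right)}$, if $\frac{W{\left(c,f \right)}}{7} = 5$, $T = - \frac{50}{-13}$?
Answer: $\frac{1880}{13} \approx 144.62$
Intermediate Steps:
$T = \frac{50}{13}$ ($T = \left(-50\right) \left(- \frac{1}{13}\right) = \frac{50}{13} \approx 3.8462$)
$W{\left(c,f \right)} = 35$ ($W{\left(c,f \right)} = 7 \cdot 5 = 35$)
$10 + T W{\left(-2,1 - 5 \right)} = 10 + \frac{50}{13} \cdot 35 = 10 + \frac{1750}{13} = \frac{1880}{13}$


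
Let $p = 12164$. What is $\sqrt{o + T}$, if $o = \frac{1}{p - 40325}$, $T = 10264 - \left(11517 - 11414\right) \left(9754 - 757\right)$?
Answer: $\frac{2 i \sqrt{20187917460123}}{9387} \approx 957.3 i$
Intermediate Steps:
$T = -916427$ ($T = 10264 - 103 \cdot 8997 = 10264 - 926691 = -916427$)
$o = - \frac{1}{28161}$ ($o = \frac{1}{12164 - 40325} = \frac{1}{-28161} = - \frac{1}{28161} \approx -3.551 \cdot 10^{-5}$)
$\sqrt{o + T} = \sqrt{- \frac{1}{28161} - 916427} = \sqrt{- \frac{25807500748}{28161}} = \frac{2 i \sqrt{20187917460123}}{9387}$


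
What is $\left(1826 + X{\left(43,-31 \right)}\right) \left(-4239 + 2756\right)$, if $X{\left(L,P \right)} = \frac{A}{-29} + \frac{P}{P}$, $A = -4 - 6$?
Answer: $- \frac{78588619}{29} \approx -2.71 \cdot 10^{6}$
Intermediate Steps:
$A = -10$
$X{\left(L,P \right)} = \frac{39}{29}$ ($X{\left(L,P \right)} = - \frac{10}{-29} + \frac{P}{P} = \left(-10\right) \left(- \frac{1}{29}\right) + 1 = \frac{10}{29} + 1 = \frac{39}{29}$)
$\left(1826 + X{\left(43,-31 \right)}\right) \left(-4239 + 2756\right) = \left(1826 + \frac{39}{29}\right) \left(-4239 + 2756\right) = \frac{52993}{29} \left(-1483\right) = - \frac{78588619}{29}$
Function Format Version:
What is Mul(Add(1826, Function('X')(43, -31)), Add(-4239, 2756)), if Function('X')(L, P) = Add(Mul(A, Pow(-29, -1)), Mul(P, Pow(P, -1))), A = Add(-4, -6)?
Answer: Rational(-78588619, 29) ≈ -2.7100e+6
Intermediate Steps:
A = -10
Function('X')(L, P) = Rational(39, 29) (Function('X')(L, P) = Add(Mul(-10, Pow(-29, -1)), Mul(P, Pow(P, -1))) = Add(Mul(-10, Rational(-1, 29)), 1) = Add(Rational(10, 29), 1) = Rational(39, 29))
Mul(Add(1826, Function('X')(43, -31)), Add(-4239, 2756)) = Mul(Add(1826, Rational(39, 29)), Add(-4239, 2756)) = Mul(Rational(52993, 29), -1483) = Rational(-78588619, 29)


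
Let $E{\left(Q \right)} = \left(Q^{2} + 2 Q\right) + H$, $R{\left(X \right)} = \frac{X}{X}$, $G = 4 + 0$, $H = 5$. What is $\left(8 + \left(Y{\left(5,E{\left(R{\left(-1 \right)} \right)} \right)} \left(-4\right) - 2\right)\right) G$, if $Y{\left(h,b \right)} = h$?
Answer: $-56$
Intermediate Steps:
$G = 4$
$R{\left(X \right)} = 1$
$E{\left(Q \right)} = 5 + Q^{2} + 2 Q$ ($E{\left(Q \right)} = \left(Q^{2} + 2 Q\right) + 5 = 5 + Q^{2} + 2 Q$)
$\left(8 + \left(Y{\left(5,E{\left(R{\left(-1 \right)} \right)} \right)} \left(-4\right) - 2\right)\right) G = \left(8 + \left(5 \left(-4\right) - 2\right)\right) 4 = \left(8 - 22\right) 4 = \left(-14\right) 4 = -56$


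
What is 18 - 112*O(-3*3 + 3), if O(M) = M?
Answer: 690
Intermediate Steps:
18 - 112*O(-3*3 + 3) = 18 - 112*(-3*3 + 3) = 18 - 112*(-9 + 3) = 18 - 112*(-6) = 18 + 672 = 690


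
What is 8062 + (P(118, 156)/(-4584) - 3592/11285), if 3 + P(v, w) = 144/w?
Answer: 1807148914957/224165240 ≈ 8061.7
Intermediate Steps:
P(v, w) = -3 + 144/w
8062 + (P(118, 156)/(-4584) - 3592/11285) = 8062 + ((-3 + 144/156)/(-4584) - 3592/11285) = 8062 + ((-3 + 144*(1/156))*(-1/4584) - 3592*1/11285) = 8062 + ((-3 + 12/13)*(-1/4584) - 3592/11285) = 8062 + (-27/13*(-1/4584) - 3592/11285) = 8062 + (9/19864 - 3592/11285) = 8062 - 71249923/224165240 = 1807148914957/224165240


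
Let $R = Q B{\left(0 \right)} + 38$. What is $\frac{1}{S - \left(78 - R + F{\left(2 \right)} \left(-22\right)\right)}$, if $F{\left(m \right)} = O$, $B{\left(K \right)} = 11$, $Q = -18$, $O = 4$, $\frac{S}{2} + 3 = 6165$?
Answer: $\frac{1}{12174} \approx 8.2142 \cdot 10^{-5}$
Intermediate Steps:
$S = 12324$ ($S = -6 + 2 \cdot 6165 = -6 + 12330 = 12324$)
$F{\left(m \right)} = 4$
$R = -160$ ($R = \left(-18\right) 11 + 38 = -198 + 38 = -160$)
$\frac{1}{S - \left(78 - R + F{\left(2 \right)} \left(-22\right)\right)} = \frac{1}{12324 - \left(238 - 88\right)} = \frac{1}{12324 - 150} = \frac{1}{12174}$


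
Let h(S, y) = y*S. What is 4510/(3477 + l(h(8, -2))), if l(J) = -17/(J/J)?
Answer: 451/346 ≈ 1.3035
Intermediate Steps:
h(S, y) = S*y
l(J) = -17 (l(J) = -17/1 = -17*1 = -17)
4510/(3477 + l(h(8, -2))) = 4510/(3477 - 17) = 4510/3460 = 4510*(1/3460) = 451/346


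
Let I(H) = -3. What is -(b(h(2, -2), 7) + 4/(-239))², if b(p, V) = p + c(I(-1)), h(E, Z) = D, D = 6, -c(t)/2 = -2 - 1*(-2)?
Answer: -2044900/57121 ≈ -35.799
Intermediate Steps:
c(t) = 0 (c(t) = -2*(-2 - 1*(-2)) = -2*(-2 + 2) = -2*0 = 0)
h(E, Z) = 6
b(p, V) = p (b(p, V) = p + 0 = p)
-(b(h(2, -2), 7) + 4/(-239))² = -(6 + 4/(-239))² = -(6 + 4*(-1/239))² = -(6 - 4/239)² = -(1430/239)² = -1*2044900/57121 = -2044900/57121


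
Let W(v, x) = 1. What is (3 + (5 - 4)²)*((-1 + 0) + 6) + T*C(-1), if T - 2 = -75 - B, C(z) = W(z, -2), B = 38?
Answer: -91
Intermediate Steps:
C(z) = 1
T = -111 (T = 2 + (-75 - 1*38) = 2 + (-75 - 38) = 2 - 113 = -111)
(3 + (5 - 4)²)*((-1 + 0) + 6) + T*C(-1) = (3 + (5 - 4)²)*((-1 + 0) + 6) - 111*1 = (3 + 1²)*(-1 + 6) - 111 = (3 + 1)*5 - 111 = 4*5 - 111 = 20 - 111 = -91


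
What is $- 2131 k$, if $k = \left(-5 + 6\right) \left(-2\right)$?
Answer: $4262$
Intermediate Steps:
$k = -2$ ($k = 1 \left(-2\right) = -2$)
$- 2131 k = \left(-2131\right) \left(-2\right) = 4262$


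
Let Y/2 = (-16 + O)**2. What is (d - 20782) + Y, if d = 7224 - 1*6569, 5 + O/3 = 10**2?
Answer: 124595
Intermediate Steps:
O = 285 (O = -15 + 3*10**2 = -15 + 3*100 = -15 + 300 = 285)
d = 655 (d = 7224 - 6569 = 655)
Y = 144722 (Y = 2*(-16 + 285)**2 = 2*269**2 = 2*72361 = 144722)
(d - 20782) + Y = (655 - 20782) + 144722 = -20127 + 144722 = 124595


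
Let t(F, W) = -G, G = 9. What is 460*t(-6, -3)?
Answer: -4140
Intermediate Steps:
t(F, W) = -9 (t(F, W) = -1*9 = -9)
460*t(-6, -3) = 460*(-9) = -4140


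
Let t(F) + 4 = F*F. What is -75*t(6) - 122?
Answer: -2522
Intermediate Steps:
t(F) = -4 + F**2 (t(F) = -4 + F*F = -4 + F**2)
-75*t(6) - 122 = -75*(-4 + 6**2) - 122 = -75*(-4 + 36) - 122 = -75*32 - 122 = -2400 - 122 = -2522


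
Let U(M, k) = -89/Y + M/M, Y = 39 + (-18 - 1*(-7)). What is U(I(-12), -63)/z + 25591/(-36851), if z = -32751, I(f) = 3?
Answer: -23465415637/33793398828 ≈ -0.69438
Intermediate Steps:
Y = 28 (Y = 39 + (-18 + 7) = 39 - 11 = 28)
U(M, k) = -61/28 (U(M, k) = -89/28 + M/M = -89*1/28 + 1 = -89/28 + 1 = -61/28)
U(I(-12), -63)/z + 25591/(-36851) = -61/28/(-32751) + 25591/(-36851) = -61/28*(-1/32751) + 25591*(-1/36851) = 61/917028 - 25591/36851 = -23465415637/33793398828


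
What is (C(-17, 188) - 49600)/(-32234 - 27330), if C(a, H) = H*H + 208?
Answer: 3512/14891 ≈ 0.23585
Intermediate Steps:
C(a, H) = 208 + H² (C(a, H) = H² + 208 = 208 + H²)
(C(-17, 188) - 49600)/(-32234 - 27330) = ((208 + 188²) - 49600)/(-32234 - 27330) = ((208 + 35344) - 49600)/(-59564) = (35552 - 49600)*(-1/59564) = -14048*(-1/59564) = 3512/14891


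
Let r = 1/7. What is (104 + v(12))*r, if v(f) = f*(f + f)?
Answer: 56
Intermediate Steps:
v(f) = 2*f² (v(f) = f*(2*f) = 2*f²)
r = ⅐ ≈ 0.14286
(104 + v(12))*r = (104 + 2*12²)*(⅐) = (104 + 2*144)*(⅐) = (104 + 288)*(⅐) = 392*(⅐) = 56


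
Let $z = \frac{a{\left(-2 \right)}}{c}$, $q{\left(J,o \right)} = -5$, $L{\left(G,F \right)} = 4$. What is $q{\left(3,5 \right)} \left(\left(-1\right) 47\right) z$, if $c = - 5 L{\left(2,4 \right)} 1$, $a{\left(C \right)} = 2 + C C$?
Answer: $- \frac{141}{2} \approx -70.5$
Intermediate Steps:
$a{\left(C \right)} = 2 + C^{2}$
$c = -20$ ($c = \left(-5\right) 4 \cdot 1 = \left(-20\right) 1 = -20$)
$z = - \frac{3}{10}$ ($z = \frac{2 + \left(-2\right)^{2}}{-20} = \left(2 + 4\right) \left(- \frac{1}{20}\right) = 6 \left(- \frac{1}{20}\right) = - \frac{3}{10} \approx -0.3$)
$q{\left(3,5 \right)} \left(\left(-1\right) 47\right) z = - 5 \left(\left(-1\right) 47\right) \left(- \frac{3}{10}\right) = \left(-5\right) \left(-47\right) \left(- \frac{3}{10}\right) = 235 \left(- \frac{3}{10}\right) = - \frac{141}{2}$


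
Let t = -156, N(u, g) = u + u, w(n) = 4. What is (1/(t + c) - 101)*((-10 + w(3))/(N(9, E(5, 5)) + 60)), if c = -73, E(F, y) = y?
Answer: 23130/2977 ≈ 7.7696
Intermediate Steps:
N(u, g) = 2*u
(1/(t + c) - 101)*((-10 + w(3))/(N(9, E(5, 5)) + 60)) = (1/(-156 - 73) - 101)*((-10 + 4)/(2*9 + 60)) = (1/(-229) - 101)*(-6/(18 + 60)) = (-1/229 - 101)*(-6/78) = -(-138780)/(229*78) = -23130/229*(-1/13) = 23130/2977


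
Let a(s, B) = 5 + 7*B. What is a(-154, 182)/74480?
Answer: 1279/74480 ≈ 0.017172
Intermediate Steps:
a(-154, 182)/74480 = (5 + 7*182)/74480 = (5 + 1274)*(1/74480) = 1279*(1/74480) = 1279/74480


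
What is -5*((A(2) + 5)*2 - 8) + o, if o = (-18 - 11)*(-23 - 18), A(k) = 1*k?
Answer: 1159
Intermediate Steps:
A(k) = k
o = 1189 (o = -29*(-41) = 1189)
-5*((A(2) + 5)*2 - 8) + o = -5*((2 + 5)*2 - 8) + 1189 = -5*(7*2 - 8) + 1189 = -5*(14 - 8) + 1189 = -5*6 + 1189 = -30 + 1189 = 1159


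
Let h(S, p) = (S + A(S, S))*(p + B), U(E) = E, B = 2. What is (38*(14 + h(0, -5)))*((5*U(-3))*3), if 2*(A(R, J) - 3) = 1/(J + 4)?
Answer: -31635/4 ≈ -7908.8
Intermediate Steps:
A(R, J) = 3 + 1/(2*(4 + J)) (A(R, J) = 3 + 1/(2*(J + 4)) = 3 + 1/(2*(4 + J)))
h(S, p) = (2 + p)*(S + (25 + 6*S)/(2*(4 + S))) (h(S, p) = (S + (25 + 6*S)/(2*(4 + S)))*(p + 2) = (S + (25 + 6*S)/(2*(4 + S)))*(2 + p) = (2 + p)*(S + (25 + 6*S)/(2*(4 + S))))
(38*(14 + h(0, -5)))*((5*U(-3))*3) = (38*(14 + (25 + 6*0 + (1/2)*(-5)*(25 + 6*0) + 0*(2 - 5)*(4 + 0))/(4 + 0)))*((5*(-3))*3) = (38*(14 + (25 + 0 + (1/2)*(-5)*(25 + 0) + 0*(-3)*4)/4))*(-15*3) = (38*(14 + (25 + 0 + (1/2)*(-5)*25 + 0)/4))*(-45) = (38*(14 + (25 + 0 - 125/2 + 0)/4))*(-45) = (38*(14 + (1/4)*(-75/2)))*(-45) = (38*(14 - 75/8))*(-45) = (38*(37/8))*(-45) = (703/4)*(-45) = -31635/4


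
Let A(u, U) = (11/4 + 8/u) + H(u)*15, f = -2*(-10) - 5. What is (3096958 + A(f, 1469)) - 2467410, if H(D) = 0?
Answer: 37773077/60 ≈ 6.2955e+5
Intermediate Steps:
f = 15 (f = 20 - 5 = 15)
A(u, U) = 11/4 + 8/u (A(u, U) = (11/4 + 8/u) + 0*15 = (11*(1/4) + 8/u) + 0 = (11/4 + 8/u) + 0 = 11/4 + 8/u)
(3096958 + A(f, 1469)) - 2467410 = (3096958 + (11/4 + 8/15)) - 2467410 = (3096958 + 197/60) - 2467410 = 185817677/60 - 2467410 = 37773077/60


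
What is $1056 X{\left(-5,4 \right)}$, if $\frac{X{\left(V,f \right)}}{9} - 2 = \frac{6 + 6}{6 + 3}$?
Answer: $31680$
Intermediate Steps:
$X{\left(V,f \right)} = 30$ ($X{\left(V,f \right)} = 18 + 9 \frac{6 + 6}{6 + 3} = 18 + 9 \cdot \frac{12}{9} = 18 + 9 \cdot 12 \cdot \frac{1}{9} = 18 + 9 \cdot \frac{4}{3} = 18 + 12 = 30$)
$1056 X{\left(-5,4 \right)} = 1056 \cdot 30 = 31680$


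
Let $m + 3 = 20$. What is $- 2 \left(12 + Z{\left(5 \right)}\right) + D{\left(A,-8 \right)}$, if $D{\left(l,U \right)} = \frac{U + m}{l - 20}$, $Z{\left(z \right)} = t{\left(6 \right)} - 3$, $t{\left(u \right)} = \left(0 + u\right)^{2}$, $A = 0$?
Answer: $- \frac{1809}{20} \approx -90.45$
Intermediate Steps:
$m = 17$ ($m = -3 + 20 = 17$)
$t{\left(u \right)} = u^{2}$
$Z{\left(z \right)} = 33$ ($Z{\left(z \right)} = 6^{2} - 3 = 36 - 3 = 33$)
$D{\left(l,U \right)} = \frac{17 + U}{-20 + l}$ ($D{\left(l,U \right)} = \frac{U + 17}{l - 20} = \frac{17 + U}{-20 + l}$)
$- 2 \left(12 + Z{\left(5 \right)}\right) + D{\left(A,-8 \right)} = - 2 \left(12 + 33\right) + \frac{17 - 8}{-20 + 0} = \left(-2\right) 45 + \frac{1}{-20} \cdot 9 = -90 - \frac{9}{20} = - \frac{1809}{20}$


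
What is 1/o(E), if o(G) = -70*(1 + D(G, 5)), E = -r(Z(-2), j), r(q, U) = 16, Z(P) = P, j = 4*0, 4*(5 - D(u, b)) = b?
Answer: -2/665 ≈ -0.0030075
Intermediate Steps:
D(u, b) = 5 - b/4
j = 0
E = -16 (E = -1*16 = -16)
o(G) = -665/2 (o(G) = -70*(1 + (5 - ¼*5)) = -70*(1 + (5 - 5/4)) = -70*(1 + 15/4) = -70*19/4 = -14*95/4 = -665/2)
1/o(E) = 1/(-665/2) = -2/665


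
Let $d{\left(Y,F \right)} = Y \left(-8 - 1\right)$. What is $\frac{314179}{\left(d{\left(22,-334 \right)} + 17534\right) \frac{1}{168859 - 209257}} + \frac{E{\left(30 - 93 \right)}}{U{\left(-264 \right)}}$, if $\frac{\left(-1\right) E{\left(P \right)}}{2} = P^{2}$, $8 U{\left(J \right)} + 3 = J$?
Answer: $- \frac{564619560045}{771452} \approx -7.3189 \cdot 10^{5}$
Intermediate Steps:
$U{\left(J \right)} = - \frac{3}{8} + \frac{J}{8}$
$d{\left(Y,F \right)} = - 9 Y$ ($d{\left(Y,F \right)} = Y \left(-9\right) = - 9 Y$)
$E{\left(P \right)} = - 2 P^{2}$
$\frac{314179}{\left(d{\left(22,-334 \right)} + 17534\right) \frac{1}{168859 - 209257}} + \frac{E{\left(30 - 93 \right)}}{U{\left(-264 \right)}} = \frac{314179}{\left(\left(-9\right) 22 + 17534\right) \frac{1}{168859 - 209257}} + \frac{\left(-2\right) \left(30 - 93\right)^{2}}{- \frac{3}{8} + \frac{1}{8} \left(-264\right)} = \frac{314179}{\left(-198 + 17534\right) \frac{1}{-40398}} + \frac{\left(-2\right) \left(-63\right)^{2}}{- \frac{3}{8} - 33} = \frac{314179}{17336 \left(- \frac{1}{40398}\right)} + \frac{\left(-2\right) 3969}{- \frac{267}{8}} = \frac{314179}{- \frac{8668}{20199}} - - \frac{21168}{89} = 314179 \left(- \frac{20199}{8668}\right) + \frac{21168}{89} = - \frac{6346101621}{8668} + \frac{21168}{89} = - \frac{564619560045}{771452}$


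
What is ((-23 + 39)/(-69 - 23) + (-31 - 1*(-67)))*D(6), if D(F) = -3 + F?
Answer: 2472/23 ≈ 107.48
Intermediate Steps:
((-23 + 39)/(-69 - 23) + (-31 - 1*(-67)))*D(6) = ((-23 + 39)/(-69 - 23) + (-31 - 1*(-67)))*(-3 + 6) = (16/(-92) + (-31 + 67))*3 = (16*(-1/92) + 36)*3 = (-4/23 + 36)*3 = (824/23)*3 = 2472/23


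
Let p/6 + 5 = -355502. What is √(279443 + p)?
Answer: 11*I*√15319 ≈ 1361.5*I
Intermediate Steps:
p = -2133042 (p = -30 + 6*(-355502) = -30 - 2133012 = -2133042)
√(279443 + p) = √(279443 - 2133042) = √(-1853599) = 11*I*√15319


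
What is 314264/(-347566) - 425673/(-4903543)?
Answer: -696528787717/852152413169 ≈ -0.81738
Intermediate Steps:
314264/(-347566) - 425673/(-4903543) = 314264*(-1/347566) - 425673*(-1/4903543) = -157132/173783 + 425673/4903543 = -696528787717/852152413169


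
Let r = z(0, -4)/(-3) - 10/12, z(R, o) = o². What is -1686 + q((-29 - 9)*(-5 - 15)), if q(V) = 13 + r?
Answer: -10075/6 ≈ -1679.2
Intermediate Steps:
r = -37/6 (r = (-4)²/(-3) - 10/12 = 16*(-⅓) - 10*1/12 = -16/3 - ⅚ = -37/6 ≈ -6.1667)
q(V) = 41/6 (q(V) = 13 - 37/6 = 41/6)
-1686 + q((-29 - 9)*(-5 - 15)) = -1686 + 41/6 = -10075/6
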